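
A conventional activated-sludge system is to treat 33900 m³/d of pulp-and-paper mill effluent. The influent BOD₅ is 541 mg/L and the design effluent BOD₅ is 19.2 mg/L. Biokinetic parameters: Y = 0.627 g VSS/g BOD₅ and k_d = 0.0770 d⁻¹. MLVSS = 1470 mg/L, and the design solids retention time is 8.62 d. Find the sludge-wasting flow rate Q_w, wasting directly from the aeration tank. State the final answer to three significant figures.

Q_w ≈ 4530 m³/d

Steady-state biomass mass balance: V·X·(1 + k_d·θ_c) = Y·Q·(S₀ − S)·θ_c, so V = 0.627 × 33900 × (541 − 19.2) × 8.62 / [1470 × (1 + 0.0770 × 8.62)] = 9.56×10^7 / 2446 = 39091 m³.
With mixed-liquor wasting, θ_c = V/Q_w, so Q_w = V/θ_c = 39091/8.62 = 4535 m³/d.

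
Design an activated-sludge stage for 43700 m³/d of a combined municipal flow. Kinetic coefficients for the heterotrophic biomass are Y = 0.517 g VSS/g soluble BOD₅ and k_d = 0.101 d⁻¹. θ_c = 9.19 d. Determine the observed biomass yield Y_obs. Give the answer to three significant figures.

The observed yield is Y_obs = Y/(1 + k_d·θ_c) = 0.517 / (1 + 0.101 × 9.19) = 0.517 / 1.928 = 0.2681 g VSS per g soluble BOD₅ removed.

Y_obs ≈ 0.268 g VSS/g soluble BOD₅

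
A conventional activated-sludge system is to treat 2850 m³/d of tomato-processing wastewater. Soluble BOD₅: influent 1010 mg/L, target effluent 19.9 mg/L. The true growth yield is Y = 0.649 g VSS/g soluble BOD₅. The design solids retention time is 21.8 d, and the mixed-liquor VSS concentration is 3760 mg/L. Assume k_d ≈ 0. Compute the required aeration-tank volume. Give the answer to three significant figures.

V ≈ 10600 m³

Biomass mass balance (decay neglected): V·X = Y·Q·(S₀ − S)·θ_c, so V = 0.649 × 2850 × (1010 − 19.9) × 21.8 / 3760 = 10618 m³.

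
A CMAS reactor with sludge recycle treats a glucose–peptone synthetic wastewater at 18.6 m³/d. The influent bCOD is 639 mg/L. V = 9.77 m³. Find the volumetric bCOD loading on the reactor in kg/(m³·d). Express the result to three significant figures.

Applied bCOD load per unit volume = Q·S₀/V = (18.6 × 639/1000)/9.770 = 1.217 kg bCOD·m⁻³·d⁻¹.

L_v ≈ 1.22 kg bCOD/(m³·d)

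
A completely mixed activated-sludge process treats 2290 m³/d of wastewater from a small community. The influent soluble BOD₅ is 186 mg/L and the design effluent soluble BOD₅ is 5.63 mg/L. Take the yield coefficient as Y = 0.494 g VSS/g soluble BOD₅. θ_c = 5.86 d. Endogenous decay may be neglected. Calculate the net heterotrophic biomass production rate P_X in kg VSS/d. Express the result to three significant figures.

With endogenous decay neglected, the observed yield equals the true yield: Y_obs = Y = 0.494 g VSS/g soluble BOD₅.
Mass of soluble BOD₅ removed per day: Q(S₀ − S) = 2290 × 180.4 g/m³ = 413.0 kg/d.
P_X = Y_obs · Q(S₀ − S) = 0.4940 × 413.0 = 204.0 kg VSS/d.

P_X ≈ 204 kg VSS/d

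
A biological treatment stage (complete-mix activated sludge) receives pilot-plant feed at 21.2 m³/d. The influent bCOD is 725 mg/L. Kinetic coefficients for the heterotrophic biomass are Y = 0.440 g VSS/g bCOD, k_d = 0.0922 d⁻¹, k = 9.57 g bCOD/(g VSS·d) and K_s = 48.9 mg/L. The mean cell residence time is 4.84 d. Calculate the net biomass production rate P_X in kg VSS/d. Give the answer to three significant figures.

For a completely mixed reactor with recycle the Lawrence–McCarty relation gives S = K_s·(1 + k_d·θ_c) / [θ_c·(Y·k − k_d) − 1] = 48.9 × (1 + 0.0922 × 4.84) / [4.84 × (0.440 × 9.57 − 0.0922) − 1] = 70.72 / 18.93 = 3.735 mg/L.
Observed yield with endogenous decay: Y_obs = Y / (1 + k_d·θ_c) = 0.440 / (1 + 0.0922 × 4.84) = 0.440 / 1.446 = 0.3042 g VSS/g bCOD.
Substrate removed = Q·(S₀ − S) = 21.2 m³/d × (725 − 3.74) g/m³ = 1.53×10^4 g/d = 15.29 kg/d.
P_X = Y_obs · Q(S₀ − S) = 0.3042 × 15.29 = 4.652 kg VSS/d.

P_X ≈ 4.65 kg VSS/d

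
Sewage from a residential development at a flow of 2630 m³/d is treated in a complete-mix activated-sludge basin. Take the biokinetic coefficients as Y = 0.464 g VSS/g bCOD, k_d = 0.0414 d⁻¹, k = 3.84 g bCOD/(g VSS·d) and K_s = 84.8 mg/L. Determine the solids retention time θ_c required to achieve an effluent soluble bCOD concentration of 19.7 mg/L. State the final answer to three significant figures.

θ_c ≈ 3.40 d

Specific growth rate at S = 19.7 mg/L: μ = YkS/(K_s+S) = 0.464·3.84·19.7/(84.8+19.7) = 0.3359 d⁻¹.
1/θ_c = 0.3359 − 0.0414 = 0.2945 d⁻¹, so θ_c = 3.396 d.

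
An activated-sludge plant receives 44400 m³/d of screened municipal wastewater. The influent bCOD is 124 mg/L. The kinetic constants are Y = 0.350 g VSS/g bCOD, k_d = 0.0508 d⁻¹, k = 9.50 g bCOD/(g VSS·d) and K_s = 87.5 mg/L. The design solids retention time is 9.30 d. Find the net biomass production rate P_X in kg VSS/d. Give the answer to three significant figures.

P_X ≈ 1260 kg VSS/d

For a completely mixed reactor with recycle the Lawrence–McCarty relation gives S = K_s·(1 + k_d·θ_c) / [θ_c·(Y·k − k_d) − 1] = 87.5 × (1 + 0.0508 × 9.30) / [9.30 × (0.350 × 9.50 − 0.0508) − 1] = 128.8 / 29.45 = 4.375 mg/L.
Y_obs = Y / (1 + k_d θ_c) = 0.350 / (1 + 0.0508 × 9.30) = 0.350 / 1.472 = 0.2377.
Mass of bCOD removed per day: Q(S₀ − S) = 44400 × 119.6 g/m³ = 5312 kg/d.
Net biomass production P_X = Y_obs × Q·(S₀ − S) = 0.2377 × 5312 = 1263 kg VSS/d.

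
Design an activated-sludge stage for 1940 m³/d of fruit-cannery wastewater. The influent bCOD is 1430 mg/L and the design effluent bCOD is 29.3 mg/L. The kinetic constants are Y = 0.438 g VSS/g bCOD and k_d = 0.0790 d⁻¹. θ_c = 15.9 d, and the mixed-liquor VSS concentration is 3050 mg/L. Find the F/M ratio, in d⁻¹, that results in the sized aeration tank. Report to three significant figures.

Steady-state biomass mass balance: V·X·(1 + k_d·θ_c) = Y·Q·(S₀ − S)·θ_c, so V = 0.438 × 1940 × (1430 − 29.3) × 15.9 / [3050 × (1 + 0.0790 × 15.9)] = 1.89×10^7 / 6881 = 2750 m³.
Food-to-microorganism ratio F/M = Q S₀ / (V X) = 1940 × 1430 / (2750 × 3050) = 0.3307 d⁻¹.

F/M ≈ 0.331 d⁻¹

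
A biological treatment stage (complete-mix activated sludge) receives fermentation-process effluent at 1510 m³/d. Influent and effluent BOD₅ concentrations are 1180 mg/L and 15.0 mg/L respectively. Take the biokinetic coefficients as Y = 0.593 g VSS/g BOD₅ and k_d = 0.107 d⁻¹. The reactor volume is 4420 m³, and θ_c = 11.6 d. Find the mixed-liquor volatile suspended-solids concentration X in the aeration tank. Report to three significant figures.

X ≈ 1220 mg/L

Solving the biomass balance for X: X = Y Q (S₀−S) θ_c / [V (1+k_d θ_c)] = 0.593 × 1510 × (1180 − 15.0) × 11.6 / [4420 × (1 + 0.107 × 11.6)] = 1222 mg/L.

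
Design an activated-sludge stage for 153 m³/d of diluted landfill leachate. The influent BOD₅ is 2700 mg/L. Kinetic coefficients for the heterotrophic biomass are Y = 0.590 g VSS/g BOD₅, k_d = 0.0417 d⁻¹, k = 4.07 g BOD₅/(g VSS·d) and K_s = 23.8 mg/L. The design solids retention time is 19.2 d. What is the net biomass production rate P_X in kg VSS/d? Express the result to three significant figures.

Effluent substrate depends only on kinetics and SRT: S = K_s(1 + k_d θ_c) / [θ_c(Yk − k_d) − 1] = 23.8 × (1 + 0.0417 × 19.2) / [19.2 × (0.590 × 4.07 − 0.0417) − 1] = 42.86 / 44.30 = 0.9673 mg/L.
The observed yield is Y_obs = Y/(1 + k_d·θ_c) = 0.590 / (1 + 0.0417 × 19.2) = 0.590 / 1.801 = 0.3277 g VSS per g BOD₅ removed.
Substrate removed = Q·(S₀ − S) = 153 m³/d × (2700 − 0.967) g/m³ = 4.13×10^5 g/d = 413.0 kg/d.
Biomass produced: P_X = Y_obs·Q·ΔS = 0.3277 × 413.0 ≈ 135.3 kg VSS/d.

P_X ≈ 135 kg VSS/d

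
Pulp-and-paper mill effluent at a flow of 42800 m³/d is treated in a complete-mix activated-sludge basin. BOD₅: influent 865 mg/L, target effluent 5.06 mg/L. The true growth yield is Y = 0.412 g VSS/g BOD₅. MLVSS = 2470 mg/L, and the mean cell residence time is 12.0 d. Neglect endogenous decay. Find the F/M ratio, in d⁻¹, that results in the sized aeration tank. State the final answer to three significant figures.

F/M ≈ 0.203 d⁻¹

With k_d = 0 the design equation reduces to V = Y Q (S₀−S) θ_c / X = 0.412 × 42800 × (865 − 5.06) × 12.0 / 2470 = 73670 m³.
F/M = Q·S₀ / (V·X) = 42800 × 865 / (73670 × 2470) = 0.2035 g BOD₅·(g VSS·d)⁻¹.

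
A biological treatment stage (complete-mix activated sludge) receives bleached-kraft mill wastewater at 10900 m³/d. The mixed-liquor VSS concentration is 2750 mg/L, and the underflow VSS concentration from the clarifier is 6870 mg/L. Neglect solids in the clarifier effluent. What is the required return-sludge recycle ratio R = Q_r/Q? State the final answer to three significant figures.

R ≈ 0.667

Mass balance around the secondary clarifier (neglecting effluent solids): R = X / (X_r − X) = 2750 / (6870 − 2750) = 0.6675.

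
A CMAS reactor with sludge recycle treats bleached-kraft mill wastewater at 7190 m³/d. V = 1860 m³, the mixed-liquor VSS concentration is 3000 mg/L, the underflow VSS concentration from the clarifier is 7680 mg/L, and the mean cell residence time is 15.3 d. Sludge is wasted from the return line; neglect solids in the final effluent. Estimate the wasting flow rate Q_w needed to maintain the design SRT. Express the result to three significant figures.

Q_w = (V·X)/(θ_c X_r) = 1860 × 3000 / (15.3 × 7680) = 47.49 m³/d.

Q_w ≈ 47.5 m³/d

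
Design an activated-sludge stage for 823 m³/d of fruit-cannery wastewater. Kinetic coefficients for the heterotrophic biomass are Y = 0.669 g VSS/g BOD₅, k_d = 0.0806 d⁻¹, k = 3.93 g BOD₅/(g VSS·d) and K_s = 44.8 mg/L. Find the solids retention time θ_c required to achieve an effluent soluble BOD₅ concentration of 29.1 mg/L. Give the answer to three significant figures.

θ_c ≈ 1.05 d

Specific growth rate at S = 29.1 mg/L: μ = YkS/(K_s+S) = 0.669·3.93·29.1/(44.8+29.1) = 1.035 d⁻¹.
Then 1/θ_c = μ − k_d = 1.035 − 0.0806 = 0.9547 d⁻¹, giving θ_c = 1.047 d.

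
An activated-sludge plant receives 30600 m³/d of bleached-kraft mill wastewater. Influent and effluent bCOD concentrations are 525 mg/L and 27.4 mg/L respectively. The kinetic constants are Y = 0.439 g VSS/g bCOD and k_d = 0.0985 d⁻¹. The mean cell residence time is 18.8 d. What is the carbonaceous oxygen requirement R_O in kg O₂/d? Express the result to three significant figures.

R_O ≈ 11900 kg O₂/d

Y_obs = Y / (1 + k_d θ_c) = 0.439 / (1 + 0.0985 × 18.8) = 0.439 / 2.852 = 0.1539.
Q·(S₀ − S) = 30600 × (525 − 27.4) × 10⁻³ = 15227 kg/d removed.
Net sludge production P_X = 0.1539 × 15227 = 2344 kg VSS/d.
R_O = Q·ΔS − 1.42 P_X = 15227 − 3328 = 11898 kg O₂/d.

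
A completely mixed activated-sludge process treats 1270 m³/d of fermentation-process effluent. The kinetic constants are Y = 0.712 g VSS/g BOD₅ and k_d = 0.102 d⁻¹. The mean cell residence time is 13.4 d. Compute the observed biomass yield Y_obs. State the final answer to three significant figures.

Y_obs ≈ 0.301 g VSS/g BOD₅

Correct the yield for decay: Y_obs = Y/(1 + k_d θ_c) = 0.712 / (1 + 0.102 × 13.4) = 0.712 / 2.367 = 0.3008.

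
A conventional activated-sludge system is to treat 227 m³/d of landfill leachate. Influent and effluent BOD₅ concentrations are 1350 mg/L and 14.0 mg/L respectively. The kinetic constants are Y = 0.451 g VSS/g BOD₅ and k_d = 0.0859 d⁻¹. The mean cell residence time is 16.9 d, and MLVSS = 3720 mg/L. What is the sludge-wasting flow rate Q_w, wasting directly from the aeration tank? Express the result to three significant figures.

Q_w ≈ 15.0 m³/d

From the SRT design equation V = Y Q (S₀−S) θ_c / [X (1 + k_d θ_c)] = 0.451 × 227 × (1350 − 14.0) × 16.9 / [3720 × (1 + 0.0859 × 16.9)] = 2.31×10^6 / 9120 = 253.4 m³.
Wasting from the aeration tank: Q_w = V / θ_c = 253.4 / 16.9 = 15.00 m³/d.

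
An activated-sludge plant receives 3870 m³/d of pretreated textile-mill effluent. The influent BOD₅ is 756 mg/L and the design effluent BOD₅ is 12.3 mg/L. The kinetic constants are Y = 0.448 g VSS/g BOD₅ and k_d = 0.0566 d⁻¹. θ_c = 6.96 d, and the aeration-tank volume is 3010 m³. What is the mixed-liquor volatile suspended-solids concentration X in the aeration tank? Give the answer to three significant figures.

X ≈ 2140 mg/L

X = Y·Q·ΔS·θ_c / [V·(1 + k_d θ_c)] = 0.448 × 3870 × (756 − 12.3) × 6.96 / [3010 × (1 + 0.0566 × 6.96)] = 2139 mg/L.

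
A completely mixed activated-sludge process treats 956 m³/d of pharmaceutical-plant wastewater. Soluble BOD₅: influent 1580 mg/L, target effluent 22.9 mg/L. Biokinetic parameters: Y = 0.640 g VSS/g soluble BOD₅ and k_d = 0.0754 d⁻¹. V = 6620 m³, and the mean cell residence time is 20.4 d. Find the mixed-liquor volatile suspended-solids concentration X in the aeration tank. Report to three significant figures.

X = Y·Q·ΔS·θ_c / [V·(1 + k_d θ_c)] = 0.640 × 956 × (1580 − 22.9) × 20.4 / [6620 × (1 + 0.0754 × 20.4)] = 1157 mg/L.

X ≈ 1160 mg/L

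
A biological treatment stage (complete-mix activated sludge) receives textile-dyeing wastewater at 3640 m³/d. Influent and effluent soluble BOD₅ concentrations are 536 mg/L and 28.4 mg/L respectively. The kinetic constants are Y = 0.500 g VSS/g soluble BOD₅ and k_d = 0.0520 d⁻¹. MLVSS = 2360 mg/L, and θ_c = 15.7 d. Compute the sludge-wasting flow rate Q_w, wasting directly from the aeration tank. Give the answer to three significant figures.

From the SRT design equation V = Y Q (S₀−S) θ_c / [X (1 + k_d θ_c)] = 0.500 × 3640 × (536 − 28.4) × 15.7 / [2360 × (1 + 0.0520 × 15.7)] = 1.45×10^7 / 4287 = 3384 m³.
For wasting at MLVSS concentration, Q_w = V/θ_c = 3384/15.7 = 215.5 m³/d.

Q_w ≈ 216 m³/d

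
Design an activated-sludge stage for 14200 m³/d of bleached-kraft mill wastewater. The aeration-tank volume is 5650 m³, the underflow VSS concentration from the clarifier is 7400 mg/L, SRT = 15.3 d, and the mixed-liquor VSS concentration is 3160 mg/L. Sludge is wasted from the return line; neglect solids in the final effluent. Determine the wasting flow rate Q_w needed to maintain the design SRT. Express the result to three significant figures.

Q_w = (V·X)/(θ_c X_r) = 5650 × 3160 / (15.3 × 7400) = 157.7 m³/d.

Q_w ≈ 158 m³/d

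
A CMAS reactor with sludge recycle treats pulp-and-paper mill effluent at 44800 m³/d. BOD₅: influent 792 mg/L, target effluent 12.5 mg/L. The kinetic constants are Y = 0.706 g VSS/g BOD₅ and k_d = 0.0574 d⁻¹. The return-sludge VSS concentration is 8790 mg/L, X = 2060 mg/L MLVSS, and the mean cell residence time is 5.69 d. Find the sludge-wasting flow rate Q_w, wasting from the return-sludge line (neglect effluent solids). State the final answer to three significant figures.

Q_w ≈ 2110 m³/d

Rearranging the biomass balance for a CMAS with decay, V = Y·Q·ΔS·θ_c / [X·(1+k_d θ_c)] = 0.706 × 44800 × (792 − 12.5) × 5.69 / [2060 × (1 + 0.0574 × 5.69)] = 1.4×10^8 / 2733 = 51334 m³.
Wasting from the return line (neglecting effluent solids): Q_w = V·X / (θ_c·X_r) = 51334 × 2060 / (5.69 × 8790) = 2114 m³/d.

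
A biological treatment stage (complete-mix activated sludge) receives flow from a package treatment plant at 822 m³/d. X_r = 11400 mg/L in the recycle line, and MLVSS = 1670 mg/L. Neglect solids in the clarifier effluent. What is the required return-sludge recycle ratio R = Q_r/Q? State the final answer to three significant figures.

R = Q_r/Q = X/(X_r − X) = 1670 / (11400 − 1670) = 0.1716.

R ≈ 0.172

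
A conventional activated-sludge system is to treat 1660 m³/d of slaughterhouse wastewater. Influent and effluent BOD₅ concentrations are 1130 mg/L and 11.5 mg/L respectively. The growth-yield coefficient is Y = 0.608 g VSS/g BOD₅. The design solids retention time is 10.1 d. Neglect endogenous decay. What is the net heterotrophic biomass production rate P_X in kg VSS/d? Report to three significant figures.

No decay correction is needed, so Y_obs = Y = 0.608.
Q·(S₀ − S) = 1660 × (1130 − 11.5) × 10⁻³ = 1857 kg/d removed.
Net biomass production P_X = Y_obs × Q·(S₀ − S) = 0.6080 × 1857 = 1129 kg VSS/d.

P_X ≈ 1130 kg VSS/d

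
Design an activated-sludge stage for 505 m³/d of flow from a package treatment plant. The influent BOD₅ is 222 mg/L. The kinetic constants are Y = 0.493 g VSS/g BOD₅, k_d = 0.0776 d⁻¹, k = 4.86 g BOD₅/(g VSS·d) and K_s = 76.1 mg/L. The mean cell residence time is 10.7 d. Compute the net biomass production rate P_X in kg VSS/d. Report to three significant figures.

P_X ≈ 29.4 kg VSS/d

For a completely mixed reactor with recycle the Lawrence–McCarty relation gives S = K_s·(1 + k_d·θ_c) / [θ_c·(Y·k − k_d) − 1] = 76.1 × (1 + 0.0776 × 10.7) / [10.7 × (0.493 × 4.86 − 0.0776) − 1] = 139.3 / 23.81 = 5.851 mg/L.
Y_obs = Y / (1 + k_d θ_c) = 0.493 / (1 + 0.0776 × 10.7) = 0.493 / 1.830 = 0.2694.
Substrate removed = Q·(S₀ − S) = 505 m³/d × (222 − 5.85) g/m³ = 1.09×10^5 g/d = 109.2 kg/d.
Net biomass production P_X = Y_obs × Q·(S₀ − S) = 0.2694 × 109.2 = 29.40 kg VSS/d.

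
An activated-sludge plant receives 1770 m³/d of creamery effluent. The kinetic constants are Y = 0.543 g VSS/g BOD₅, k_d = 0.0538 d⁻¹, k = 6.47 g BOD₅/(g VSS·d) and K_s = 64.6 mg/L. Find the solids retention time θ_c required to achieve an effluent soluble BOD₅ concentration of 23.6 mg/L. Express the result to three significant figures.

θ_c ≈ 1.13 d

From 1/θ_c = Y·k·S/(K_s + S) − k_d: Y·k·S/(K_s+S) = 0.543 × 6.47 × 23.6 / (64.6 + 23.6) = 0.9400 d⁻¹.
Then 1/θ_c = μ − k_d = 0.9400 − 0.0538 = 0.8862 d⁻¹, giving θ_c = 1.128 d.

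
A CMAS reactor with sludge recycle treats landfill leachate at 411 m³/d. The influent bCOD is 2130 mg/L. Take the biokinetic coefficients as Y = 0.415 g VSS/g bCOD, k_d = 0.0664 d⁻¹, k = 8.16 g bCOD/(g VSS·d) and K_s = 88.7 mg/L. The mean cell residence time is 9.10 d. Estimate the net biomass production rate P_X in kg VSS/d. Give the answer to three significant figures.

From the Monod/SRT balance for a CMAS, S = K_s·(1+k_d θ_c)/[θ_c·(Y k − k_d) − 1] = 88.7 × (1 + 0.0664 × 9.10) / [9.10 × (0.415 × 8.16 − 0.0664) − 1] = 142.3 / 29.21 = 4.871 mg/L.
Y_obs = Y / (1 + k_d θ_c) = 0.415 / (1 + 0.0664 × 9.10) = 0.415 / 1.604 = 0.2587.
ΔS = 2130 − 4.87 = 2125 mg/L, so the substrate removal rate is 411 × 2125/1000 = 873.4 kg bCOD/d.
So the net sludge growth is P_X = 0.2587 × 873.4 = 225.9 kg VSS/d.

P_X ≈ 226 kg VSS/d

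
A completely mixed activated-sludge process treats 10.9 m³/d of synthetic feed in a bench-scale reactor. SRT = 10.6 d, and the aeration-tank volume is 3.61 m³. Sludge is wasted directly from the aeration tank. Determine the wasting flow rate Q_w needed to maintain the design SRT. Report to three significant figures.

Wasting from the aeration tank: Q_w = V / θ_c = 3.610 / 10.6 = 0.3406 m³/d.

Q_w ≈ 0.341 m³/d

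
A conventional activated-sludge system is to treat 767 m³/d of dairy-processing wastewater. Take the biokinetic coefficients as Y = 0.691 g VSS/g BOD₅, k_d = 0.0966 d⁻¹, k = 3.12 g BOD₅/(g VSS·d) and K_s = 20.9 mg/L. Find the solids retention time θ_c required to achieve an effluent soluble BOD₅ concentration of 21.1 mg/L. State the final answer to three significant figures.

θ_c ≈ 1.01 d

From 1/θ_c = Y·k·S/(K_s + S) − k_d: Y·k·S/(K_s+S) = 0.691 × 3.12 × 21.1 / (20.9 + 21.1) = 1.083 d⁻¹.
θ_c = 1/(μ − k_d) = 1/(1.083 − 0.0966) = 1/0.9865 = 1.014 d.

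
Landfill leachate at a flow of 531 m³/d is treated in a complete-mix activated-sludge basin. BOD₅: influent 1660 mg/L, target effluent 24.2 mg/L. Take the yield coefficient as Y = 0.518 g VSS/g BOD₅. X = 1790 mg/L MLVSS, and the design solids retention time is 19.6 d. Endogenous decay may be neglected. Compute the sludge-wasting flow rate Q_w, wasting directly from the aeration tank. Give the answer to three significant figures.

V·X = Y·Q·ΔS·θ_c gives V = 0.518 × 531 × (1660 − 24.2) × 19.6 / 1790 = 4927 m³.
For wasting at MLVSS concentration, Q_w = V/θ_c = 4927/19.6 = 251.4 m³/d.

Q_w ≈ 251 m³/d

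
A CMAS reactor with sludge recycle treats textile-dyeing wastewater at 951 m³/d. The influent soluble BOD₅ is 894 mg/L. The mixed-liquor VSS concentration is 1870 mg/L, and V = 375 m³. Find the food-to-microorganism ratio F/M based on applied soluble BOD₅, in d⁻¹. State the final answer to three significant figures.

Food-to-microorganism ratio F/M = Q S₀ / (V X) = 951 × 894 / (375.0 × 1870) = 1.212 d⁻¹.

F/M ≈ 1.21 d⁻¹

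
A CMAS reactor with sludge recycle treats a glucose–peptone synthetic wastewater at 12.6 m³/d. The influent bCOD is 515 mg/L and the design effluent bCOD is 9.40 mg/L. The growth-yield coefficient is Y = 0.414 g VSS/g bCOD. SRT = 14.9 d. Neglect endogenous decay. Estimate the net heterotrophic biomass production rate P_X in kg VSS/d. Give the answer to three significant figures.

With endogenous decay neglected, the observed yield equals the true yield: Y_obs = Y = 0.414 g VSS/g bCOD.
Q·(S₀ − S) = 12.6 × (515 − 9.40) × 10⁻³ = 6.371 kg/d removed.
Biomass produced: P_X = Y_obs·Q·ΔS = 0.4140 × 6.371 ≈ 2.637 kg VSS/d.

P_X ≈ 2.64 kg VSS/d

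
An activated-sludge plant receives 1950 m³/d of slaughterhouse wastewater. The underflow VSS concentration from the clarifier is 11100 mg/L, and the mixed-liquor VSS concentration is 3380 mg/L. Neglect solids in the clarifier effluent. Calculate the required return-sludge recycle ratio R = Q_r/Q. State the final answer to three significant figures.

R ≈ 0.438

Mass balance around the secondary clarifier (neglecting effluent solids): R = X / (X_r − X) = 3380 / (11100 − 3380) = 0.4378.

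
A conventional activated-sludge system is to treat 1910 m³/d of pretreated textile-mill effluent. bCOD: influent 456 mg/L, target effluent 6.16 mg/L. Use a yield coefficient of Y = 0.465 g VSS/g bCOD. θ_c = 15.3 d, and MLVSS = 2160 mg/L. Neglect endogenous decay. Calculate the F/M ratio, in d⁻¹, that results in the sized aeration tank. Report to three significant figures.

F/M ≈ 0.142 d⁻¹

Biomass mass balance (decay neglected): V·X = Y·Q·(S₀ − S)·θ_c, so V = 0.465 × 1910 × (456 − 6.16) × 15.3 / 2160 = 2830 m³.
F/M = applied load / biomass = Q·S₀/(V·X) = 1910 × 456 / (2830 × 2160) = 0.1425 d⁻¹.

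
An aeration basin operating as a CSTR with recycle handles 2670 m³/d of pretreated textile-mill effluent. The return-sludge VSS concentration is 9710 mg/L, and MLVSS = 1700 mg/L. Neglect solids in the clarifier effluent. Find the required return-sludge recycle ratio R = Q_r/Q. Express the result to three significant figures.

R = Q_r/Q = X/(X_r − X) = 1700 / (9710 − 1700) = 0.2122.

R ≈ 0.212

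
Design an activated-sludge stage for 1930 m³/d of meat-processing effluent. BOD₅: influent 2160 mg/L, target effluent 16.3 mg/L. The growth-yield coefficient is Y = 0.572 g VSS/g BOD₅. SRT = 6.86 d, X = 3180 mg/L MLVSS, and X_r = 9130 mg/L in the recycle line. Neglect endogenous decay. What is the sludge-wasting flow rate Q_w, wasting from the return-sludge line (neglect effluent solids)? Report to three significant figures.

Q_w ≈ 259 m³/d

Biomass mass balance (decay neglected): V·X = Y·Q·(S₀ − S)·θ_c, so V = 0.572 × 1930 × (2160 − 16.3) × 6.86 / 3180 = 5105 m³.
Wasting from the return line (neglecting effluent solids): Q_w = V·X / (θ_c·X_r) = 5105 × 3180 / (6.86 × 9130) = 259.2 m³/d.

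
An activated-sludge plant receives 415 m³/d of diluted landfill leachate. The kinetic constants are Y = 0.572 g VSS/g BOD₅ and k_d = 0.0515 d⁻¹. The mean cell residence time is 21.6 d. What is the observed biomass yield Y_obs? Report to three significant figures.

Y_obs ≈ 0.271 g VSS/g BOD₅

Y_obs = Y / (1 + k_d θ_c) = 0.572 / (1 + 0.0515 × 21.6) = 0.572 / 2.112 = 0.2708.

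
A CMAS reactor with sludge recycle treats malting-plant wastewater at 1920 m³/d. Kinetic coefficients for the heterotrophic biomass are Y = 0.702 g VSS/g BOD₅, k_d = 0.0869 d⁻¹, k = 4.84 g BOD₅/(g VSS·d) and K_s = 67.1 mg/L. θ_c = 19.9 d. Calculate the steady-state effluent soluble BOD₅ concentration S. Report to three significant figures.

S ≈ 2.82 mg/L

For a completely mixed reactor with recycle the Lawrence–McCarty relation gives S = K_s·(1 + k_d·θ_c) / [θ_c·(Y·k − k_d) − 1] = 67.1 × (1 + 0.0869 × 19.9) / [19.9 × (0.702 × 4.84 − 0.0869) − 1] = 183.1 / 64.88 = 2.823 mg/L.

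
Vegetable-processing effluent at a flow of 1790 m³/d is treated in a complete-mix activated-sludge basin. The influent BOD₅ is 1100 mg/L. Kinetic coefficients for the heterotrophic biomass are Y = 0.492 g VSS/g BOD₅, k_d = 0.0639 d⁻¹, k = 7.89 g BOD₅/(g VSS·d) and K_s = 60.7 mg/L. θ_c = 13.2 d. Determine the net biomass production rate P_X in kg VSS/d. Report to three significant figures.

P_X ≈ 524 kg VSS/d

Effluent substrate depends only on kinetics and SRT: S = K_s(1 + k_d θ_c) / [θ_c(Yk − k_d) − 1] = 60.7 × (1 + 0.0639 × 13.2) / [13.2 × (0.492 × 7.89 − 0.0639) − 1] = 111.9 / 49.40 = 2.265 mg/L.
Observed yield with endogenous decay: Y_obs = Y / (1 + k_d·θ_c) = 0.492 / (1 + 0.0639 × 13.2) = 0.492 / 1.843 = 0.2669 g VSS/g BOD₅.
Q·(S₀ − S) = 1790 × (1100 − 2.27) × 10⁻³ = 1965 kg/d removed.
Net biomass production P_X = Y_obs × Q·(S₀ − S) = 0.2669 × 1965 = 524.4 kg VSS/d.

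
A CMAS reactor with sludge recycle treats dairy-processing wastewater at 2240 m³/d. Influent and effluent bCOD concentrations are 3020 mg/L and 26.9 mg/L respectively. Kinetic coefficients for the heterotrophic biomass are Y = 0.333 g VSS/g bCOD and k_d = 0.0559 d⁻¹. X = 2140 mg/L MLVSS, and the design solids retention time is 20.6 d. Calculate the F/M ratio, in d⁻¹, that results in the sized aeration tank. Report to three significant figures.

F/M ≈ 0.316 d⁻¹

From the SRT design equation V = Y Q (S₀−S) θ_c / [X (1 + k_d θ_c)] = 0.333 × 2240 × (3020 − 26.9) × 20.6 / [2140 × (1 + 0.0559 × 20.6)] = 4.6×10^7 / 4604 = 9989 m³.
Food-to-microorganism ratio F/M = Q S₀ / (V X) = 2240 × 3020 / (9989 × 2140) = 0.3165 d⁻¹.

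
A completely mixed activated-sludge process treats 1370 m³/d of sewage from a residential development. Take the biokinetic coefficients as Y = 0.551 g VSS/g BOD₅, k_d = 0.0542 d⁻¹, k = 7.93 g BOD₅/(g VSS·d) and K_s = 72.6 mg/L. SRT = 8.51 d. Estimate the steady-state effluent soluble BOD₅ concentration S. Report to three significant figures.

Effluent substrate depends only on kinetics and SRT: S = K_s(1 + k_d θ_c) / [θ_c(Yk − k_d) − 1] = 72.6 × (1 + 0.0542 × 8.51) / [8.51 × (0.551 × 7.93 − 0.0542) − 1] = 106.1 / 35.72 = 2.970 mg/L.

S ≈ 2.97 mg/L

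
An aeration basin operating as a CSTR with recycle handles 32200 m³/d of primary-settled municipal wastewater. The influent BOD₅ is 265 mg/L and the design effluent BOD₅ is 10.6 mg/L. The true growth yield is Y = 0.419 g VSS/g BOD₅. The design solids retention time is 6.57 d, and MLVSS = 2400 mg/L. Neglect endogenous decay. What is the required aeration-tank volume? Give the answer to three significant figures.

Biomass mass balance (decay neglected): V·X = Y·Q·(S₀ − S)·θ_c, so V = 0.419 × 32200 × (265 − 10.6) × 6.57 / 2400 = 9396 m³.

V ≈ 9400 m³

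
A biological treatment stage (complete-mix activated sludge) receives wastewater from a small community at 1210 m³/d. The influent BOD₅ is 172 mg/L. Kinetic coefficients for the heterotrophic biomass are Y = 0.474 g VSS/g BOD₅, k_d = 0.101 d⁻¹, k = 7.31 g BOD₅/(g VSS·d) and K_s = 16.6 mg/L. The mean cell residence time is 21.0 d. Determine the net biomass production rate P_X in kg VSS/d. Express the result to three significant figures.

P_X ≈ 31.5 kg VSS/d

For a completely mixed reactor with recycle the Lawrence–McCarty relation gives S = K_s·(1 + k_d·θ_c) / [θ_c·(Y·k − k_d) − 1] = 16.6 × (1 + 0.101 × 21.0) / [21.0 × (0.474 × 7.31 − 0.101) − 1] = 51.81 / 69.64 = 0.7439 mg/L.
Observed yield with endogenous decay: Y_obs = Y / (1 + k_d·θ_c) = 0.474 / (1 + 0.101 × 21.0) = 0.474 / 3.121 = 0.1519 g VSS/g BOD₅.
Mass of BOD₅ removed per day: Q(S₀ − S) = 1210 × 171.3 g/m³ = 207.2 kg/d.
Net biomass production P_X = Y_obs × Q·(S₀ − S) = 0.1519 × 207.2 = 31.47 kg VSS/d.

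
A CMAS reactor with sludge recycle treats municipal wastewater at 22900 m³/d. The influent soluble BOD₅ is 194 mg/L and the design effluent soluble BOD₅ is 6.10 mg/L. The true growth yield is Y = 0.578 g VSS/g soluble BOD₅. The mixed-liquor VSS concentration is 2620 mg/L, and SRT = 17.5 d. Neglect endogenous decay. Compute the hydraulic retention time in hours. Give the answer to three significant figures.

τ ≈ 17.4 h

With k_d = 0 the design equation reduces to V = Y Q (S₀−S) θ_c / X = 0.578 × 22900 × (194 − 6.10) × 17.5 / 2620 = 16612 m³.
τ = V/Q = 16612/22900 = 0.7254 d, or 17.41 h.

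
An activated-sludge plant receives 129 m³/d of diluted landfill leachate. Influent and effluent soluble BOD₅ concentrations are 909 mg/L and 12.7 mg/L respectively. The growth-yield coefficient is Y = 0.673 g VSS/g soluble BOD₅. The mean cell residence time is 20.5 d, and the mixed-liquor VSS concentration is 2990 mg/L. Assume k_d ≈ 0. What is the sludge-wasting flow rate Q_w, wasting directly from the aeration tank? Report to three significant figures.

Biomass mass balance (decay neglected): V·X = Y·Q·(S₀ − S)·θ_c, so V = 0.673 × 129 × (909 − 12.7) × 20.5 / 2990 = 533.5 m³.
With mixed-liquor wasting, θ_c = V/Q_w, so Q_w = V/θ_c = 533.5/20.5 = 26.02 m³/d.

Q_w ≈ 26.0 m³/d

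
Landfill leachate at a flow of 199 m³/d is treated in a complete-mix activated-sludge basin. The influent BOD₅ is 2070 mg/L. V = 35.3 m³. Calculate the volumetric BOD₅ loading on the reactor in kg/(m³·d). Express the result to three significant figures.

Applied BOD₅ load per unit volume = Q·S₀/V = (199 × 2070/1000)/35.30 = 11.67 kg BOD₅·m⁻³·d⁻¹.

L_v ≈ 11.7 kg BOD₅/(m³·d)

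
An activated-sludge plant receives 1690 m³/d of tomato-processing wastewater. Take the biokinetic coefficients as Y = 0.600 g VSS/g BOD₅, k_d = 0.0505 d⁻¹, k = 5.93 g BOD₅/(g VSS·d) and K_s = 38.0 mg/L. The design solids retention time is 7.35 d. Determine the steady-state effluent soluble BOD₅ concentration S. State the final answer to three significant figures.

S ≈ 2.10 mg/L

Effluent substrate depends only on kinetics and SRT: S = K_s(1 + k_d θ_c) / [θ_c(Yk − k_d) − 1] = 38.0 × (1 + 0.0505 × 7.35) / [7.35 × (0.600 × 5.93 − 0.0505) − 1] = 52.10 / 24.78 = 2.103 mg/L.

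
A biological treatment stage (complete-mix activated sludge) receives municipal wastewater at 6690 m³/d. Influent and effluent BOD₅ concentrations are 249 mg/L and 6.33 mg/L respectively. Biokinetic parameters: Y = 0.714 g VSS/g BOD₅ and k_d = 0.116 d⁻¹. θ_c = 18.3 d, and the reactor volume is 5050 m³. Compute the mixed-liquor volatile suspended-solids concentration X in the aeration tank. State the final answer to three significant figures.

X ≈ 1350 mg/L

Solving the biomass balance for X: X = Y Q (S₀−S) θ_c / [V (1+k_d θ_c)] = 0.714 × 6690 × (249 − 6.33) × 18.3 / [5050 × (1 + 0.116 × 18.3)] = 1345 mg/L.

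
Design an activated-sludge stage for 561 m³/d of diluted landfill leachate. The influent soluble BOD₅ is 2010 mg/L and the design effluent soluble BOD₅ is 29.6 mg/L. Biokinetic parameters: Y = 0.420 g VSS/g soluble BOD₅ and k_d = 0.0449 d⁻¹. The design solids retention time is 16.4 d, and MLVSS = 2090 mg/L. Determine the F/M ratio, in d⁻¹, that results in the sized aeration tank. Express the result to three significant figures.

Steady-state biomass mass balance: V·X·(1 + k_d·θ_c) = Y·Q·(S₀ − S)·θ_c, so V = 0.420 × 561 × (2010 − 29.6) × 16.4 / [2090 × (1 + 0.0449 × 16.4)] = 7.65×10^6 / 3629 = 2109 m³.
F/M = applied load / biomass = Q·S₀/(V·X) = 561 × 2010 / (2109 × 2090) = 0.2559 d⁻¹.

F/M ≈ 0.256 d⁻¹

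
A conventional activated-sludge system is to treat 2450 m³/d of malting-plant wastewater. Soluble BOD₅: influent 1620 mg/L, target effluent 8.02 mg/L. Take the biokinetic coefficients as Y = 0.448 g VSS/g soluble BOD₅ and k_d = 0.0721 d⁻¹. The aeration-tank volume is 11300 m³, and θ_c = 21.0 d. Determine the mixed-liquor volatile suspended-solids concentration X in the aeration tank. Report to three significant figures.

Solving the biomass balance for X: X = Y Q (S₀−S) θ_c / [V (1+k_d θ_c)] = 0.448 × 2450 × (1620 − 8.02) × 21.0 / [11300 × (1 + 0.0721 × 21.0)] = 1308 mg/L.

X ≈ 1310 mg/L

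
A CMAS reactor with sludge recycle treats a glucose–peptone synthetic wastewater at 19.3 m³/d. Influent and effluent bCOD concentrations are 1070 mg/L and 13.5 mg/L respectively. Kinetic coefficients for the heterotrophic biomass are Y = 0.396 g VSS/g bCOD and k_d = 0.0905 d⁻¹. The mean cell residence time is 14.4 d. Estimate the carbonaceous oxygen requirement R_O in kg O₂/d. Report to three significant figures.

Y_obs = Y / (1 + k_d θ_c) = 0.396 / (1 + 0.0905 × 14.4) = 0.396 / 2.303 = 0.1719.
Q·(S₀ − S) = 19.3 × (1070 − 13.5) × 10⁻³ = 20.39 kg/d removed.
Biomass synthesised: P_X = Y_obs × 20.39 = 3.506 kg VSS/d.
R_O = Q·ΔS − 1.42 P_X = 20.39 − 4.978 = 15.41 kg O₂/d.

R_O ≈ 15.4 kg O₂/d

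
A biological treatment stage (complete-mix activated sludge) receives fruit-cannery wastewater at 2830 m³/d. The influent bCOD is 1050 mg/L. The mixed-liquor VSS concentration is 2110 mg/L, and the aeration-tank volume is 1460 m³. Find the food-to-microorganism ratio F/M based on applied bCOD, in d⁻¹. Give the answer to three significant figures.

Food-to-microorganism ratio F/M = Q S₀ / (V X) = 2830 × 1050 / (1460 × 2110) = 0.9646 d⁻¹.

F/M ≈ 0.965 d⁻¹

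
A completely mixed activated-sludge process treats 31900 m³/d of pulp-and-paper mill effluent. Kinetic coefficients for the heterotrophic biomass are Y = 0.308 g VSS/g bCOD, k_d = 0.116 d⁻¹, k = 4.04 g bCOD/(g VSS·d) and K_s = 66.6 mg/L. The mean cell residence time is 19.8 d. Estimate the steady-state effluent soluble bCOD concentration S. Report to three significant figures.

S ≈ 10.3 mg/L

Effluent substrate depends only on kinetics and SRT: S = K_s(1 + k_d θ_c) / [θ_c(Yk − k_d) − 1] = 66.6 × (1 + 0.116 × 19.8) / [19.8 × (0.308 × 4.04 − 0.116) − 1] = 219.6 / 21.34 = 10.29 mg/L.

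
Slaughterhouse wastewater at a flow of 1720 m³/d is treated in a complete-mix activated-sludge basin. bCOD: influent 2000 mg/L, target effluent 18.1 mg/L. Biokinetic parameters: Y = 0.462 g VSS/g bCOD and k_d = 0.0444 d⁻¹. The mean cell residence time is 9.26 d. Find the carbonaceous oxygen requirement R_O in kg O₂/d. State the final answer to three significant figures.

R_O ≈ 1820 kg O₂/d

Correct the yield for decay: Y_obs = Y/(1 + k_d θ_c) = 0.462 / (1 + 0.0444 × 9.26) = 0.462 / 1.411 = 0.3274.
Mass of bCOD removed per day: Q(S₀ − S) = 1720 × 1982 g/m³ = 3409 kg/d.
Net sludge production P_X = 0.3274 × 3409 = 1116 kg VSS/d.
R_O = Q·(S₀ − S) − 1.42·P_X = 3409 − 1.42 × 1116 = 1824 kg O₂/d.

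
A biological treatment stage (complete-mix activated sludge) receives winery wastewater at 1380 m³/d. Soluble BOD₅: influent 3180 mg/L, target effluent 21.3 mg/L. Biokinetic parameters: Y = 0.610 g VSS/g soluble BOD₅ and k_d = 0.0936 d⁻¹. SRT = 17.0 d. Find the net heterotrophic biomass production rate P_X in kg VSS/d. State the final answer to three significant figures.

Correct the yield for decay: Y_obs = Y/(1 + k_d θ_c) = 0.610 / (1 + 0.0936 × 17.0) = 0.610 / 2.591 = 0.2354.
ΔS = 3180 − 21.3 = 3159 mg/L, so the substrate removal rate is 1380 × 3159/1000 = 4359 kg soluble BOD₅/d.
P_X = Y_obs · Q(S₀ − S) = 0.2354 × 4359 = 1026 kg VSS/d.

P_X ≈ 1030 kg VSS/d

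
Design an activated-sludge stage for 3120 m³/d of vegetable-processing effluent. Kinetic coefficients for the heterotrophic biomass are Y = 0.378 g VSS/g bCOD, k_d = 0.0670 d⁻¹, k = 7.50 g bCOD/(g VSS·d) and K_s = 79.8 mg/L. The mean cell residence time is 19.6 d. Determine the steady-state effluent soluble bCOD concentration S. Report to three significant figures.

From the Monod/SRT balance for a CMAS, S = K_s·(1+k_d θ_c)/[θ_c·(Y k − k_d) − 1] = 79.8 × (1 + 0.0670 × 19.6) / [19.6 × (0.378 × 7.50 − 0.0670) − 1] = 184.6 / 53.25 = 3.466 mg/L.

S ≈ 3.47 mg/L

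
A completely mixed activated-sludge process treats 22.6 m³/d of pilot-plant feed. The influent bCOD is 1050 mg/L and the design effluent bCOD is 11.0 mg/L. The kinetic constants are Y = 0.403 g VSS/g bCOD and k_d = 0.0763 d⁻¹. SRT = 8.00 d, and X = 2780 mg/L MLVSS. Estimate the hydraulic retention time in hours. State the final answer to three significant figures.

τ ≈ 18.0 h

Rearranging the biomass balance for a CMAS with decay, V = Y·Q·ΔS·θ_c / [X·(1+k_d θ_c)] = 0.403 × 22.6 × (1050 − 11.0) × 8.00 / [2780 × (1 + 0.0763 × 8.00)] = 7.57×10^4 / 4477 = 16.91 m³.
HRT = V/Q = 16.91 m³ / 22.6 m³·d⁻¹ = 0.7482 d × 24 = 17.96 h.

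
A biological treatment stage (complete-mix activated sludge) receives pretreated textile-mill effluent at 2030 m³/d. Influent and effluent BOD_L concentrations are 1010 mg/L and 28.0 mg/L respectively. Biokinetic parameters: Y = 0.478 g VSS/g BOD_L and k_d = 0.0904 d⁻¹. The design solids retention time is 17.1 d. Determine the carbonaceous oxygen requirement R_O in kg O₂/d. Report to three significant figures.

Correct the yield for decay: Y_obs = Y/(1 + k_d θ_c) = 0.478 / (1 + 0.0904 × 17.1) = 0.478 / 2.546 = 0.1878.
Substrate removed = Q·(S₀ − S) = 2030 m³/d × (1010 − 28.0) g/m³ = 1.99×10^6 g/d = 1993 kg/d.
Biomass synthesised: P_X = Y_obs × 1993 = 374.3 kg VSS/d.
R_O = Q·ΔS − 1.42 P_X = 1993 − 531.5 = 1462 kg O₂/d.

R_O ≈ 1460 kg O₂/d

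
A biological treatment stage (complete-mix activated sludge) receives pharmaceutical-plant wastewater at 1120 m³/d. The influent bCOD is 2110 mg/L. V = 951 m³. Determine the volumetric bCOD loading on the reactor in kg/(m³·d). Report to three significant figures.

Applied bCOD load per unit volume = Q·S₀/V = (1120 × 2110/1000)/951.0 = 2.485 kg bCOD·m⁻³·d⁻¹.

L_v ≈ 2.48 kg bCOD/(m³·d)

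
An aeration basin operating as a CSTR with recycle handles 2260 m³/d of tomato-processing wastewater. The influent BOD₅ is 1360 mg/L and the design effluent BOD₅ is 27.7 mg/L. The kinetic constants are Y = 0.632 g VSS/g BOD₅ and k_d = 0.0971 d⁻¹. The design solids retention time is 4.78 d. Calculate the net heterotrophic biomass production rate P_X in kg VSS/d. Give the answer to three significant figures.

Y_obs = Y / (1 + k_d θ_c) = 0.632 / (1 + 0.0971 × 4.78) = 0.632 / 1.464 = 0.4317.
Substrate removed = Q·(S₀ − S) = 2260 m³/d × (1360 − 27.7) g/m³ = 3.01×10^6 g/d = 3011 kg/d.
So the net sludge growth is P_X = 0.4317 × 3011 = 1300 kg VSS/d.

P_X ≈ 1300 kg VSS/d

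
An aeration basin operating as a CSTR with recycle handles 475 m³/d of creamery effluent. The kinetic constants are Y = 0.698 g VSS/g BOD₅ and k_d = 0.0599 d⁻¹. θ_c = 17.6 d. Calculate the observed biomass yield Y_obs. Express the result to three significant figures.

Y_obs = Y / (1 + k_d θ_c) = 0.698 / (1 + 0.0599 × 17.6) = 0.698 / 2.054 = 0.3398.

Y_obs ≈ 0.340 g VSS/g BOD₅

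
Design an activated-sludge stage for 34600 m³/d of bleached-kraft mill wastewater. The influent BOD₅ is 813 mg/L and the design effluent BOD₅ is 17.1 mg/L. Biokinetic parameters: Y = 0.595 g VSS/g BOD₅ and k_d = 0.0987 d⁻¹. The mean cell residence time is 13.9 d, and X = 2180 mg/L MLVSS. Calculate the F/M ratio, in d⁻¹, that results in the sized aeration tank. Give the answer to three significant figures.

F/M ≈ 0.293 d⁻¹

From the SRT design equation V = Y Q (S₀−S) θ_c / [X (1 + k_d θ_c)] = 0.595 × 34600 × (813 − 17.1) × 13.9 / [2180 × (1 + 0.0987 × 13.9)] = 2.28×10^8 / 5171 = 44046 m³.
Food-to-microorganism ratio F/M = Q S₀ / (V X) = 34600 × 813 / (44046 × 2180) = 0.2930 d⁻¹.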